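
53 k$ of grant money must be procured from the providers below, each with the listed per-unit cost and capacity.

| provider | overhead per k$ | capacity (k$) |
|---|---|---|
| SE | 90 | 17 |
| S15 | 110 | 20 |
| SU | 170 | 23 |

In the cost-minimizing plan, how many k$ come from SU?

Use providers in increasing cost order.
SE at 90: take all 17 k$ ; 36 still needed.
S15 (110): use full 20 ; 16 k$ to go.
SU (170): take the remaining 16 ; done.

16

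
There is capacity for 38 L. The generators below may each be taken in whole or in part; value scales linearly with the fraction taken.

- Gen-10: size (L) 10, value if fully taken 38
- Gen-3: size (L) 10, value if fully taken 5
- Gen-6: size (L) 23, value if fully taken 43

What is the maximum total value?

83.5

Sort by value density: Gen-10 38/10≈3.8, Gen-6 43/23≈1.87, Gen-3 5/10≈0.5.
Take all of Gen-10 (10 L, value 38) — 28 L left.
Gen-6: take in full, 23 L for value 43 — 5 left.
Only 5 L remain; take 5/10 of Gen-3 for value 5×5/10 = 2.5.
Total value = 83.5.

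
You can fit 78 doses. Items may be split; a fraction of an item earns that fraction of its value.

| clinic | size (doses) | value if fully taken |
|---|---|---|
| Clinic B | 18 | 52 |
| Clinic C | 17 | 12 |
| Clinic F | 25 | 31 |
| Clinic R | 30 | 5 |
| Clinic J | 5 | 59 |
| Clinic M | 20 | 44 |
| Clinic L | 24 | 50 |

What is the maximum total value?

Sort by value density: Clinic J 59/5≈11.8, Clinic B 52/18≈2.89, Clinic M 44/20≈2.2, Clinic L 50/24≈2.08, Clinic F 31/25≈1.24, Clinic C 12/17≈0.706, Clinic R 5/30≈0.167.
Clinic J: take in full, 5 doses for value 59 → 73 left.
Take all of Clinic B (18 doses, value 52) → 55 doses left.
Take all of Clinic M (20 doses, value 44) → 35 doses left.
Take all of Clinic L (24 doses, value 50) → 11 doses left.
11 doses left: a 11/25 share of Clinic F gives 31×11/25 = 13.64.
Total value = 218.64.

218.64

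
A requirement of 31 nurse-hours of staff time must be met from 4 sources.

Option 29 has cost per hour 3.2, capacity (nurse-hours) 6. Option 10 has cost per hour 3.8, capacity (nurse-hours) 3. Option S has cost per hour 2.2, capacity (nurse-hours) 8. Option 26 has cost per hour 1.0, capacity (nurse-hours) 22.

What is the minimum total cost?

42.8

Cheapest first:
Take 22 from Option 26 at 1.0 — need 9 more.
Option S (2.2): use full 8 — 1 nurse-hours to go.
Option 29 at 3.2: take 1 of its 6 — requirement met.
Option 10: unused.
Cost = 22×1.0 + 8×2.2 + 1×3.2 = 42.8.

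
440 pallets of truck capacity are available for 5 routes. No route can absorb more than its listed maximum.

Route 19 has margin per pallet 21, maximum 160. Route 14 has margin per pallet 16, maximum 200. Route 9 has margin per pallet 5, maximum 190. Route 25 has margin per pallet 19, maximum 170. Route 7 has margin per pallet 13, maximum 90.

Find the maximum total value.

Rank by margin per pallet: Route 19 21 > Route 25 19 > Route 14 16 > Route 7 13 > Route 9 5.
Give Route 19 160 to hit its cap of 160 ; 280 left.
Route 25 takes 170 to reach its cap of 170 ; 110 left.
Route 14 has room for 200 but only 110 remain, so it gets 110.
Total = 21×160 + 16×110 + 19×170 = 8350.

8350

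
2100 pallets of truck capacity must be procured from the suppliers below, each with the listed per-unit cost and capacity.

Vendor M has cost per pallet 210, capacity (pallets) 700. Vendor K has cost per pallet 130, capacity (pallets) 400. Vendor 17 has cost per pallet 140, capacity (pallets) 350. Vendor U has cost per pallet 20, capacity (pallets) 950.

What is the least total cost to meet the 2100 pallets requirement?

Cheapest first:
Vendor U at 20: take all 950 pallets — 1150 still needed.
Vendor K at 130: take all 400 pallets — 750 still needed.
Take 350 from Vendor 17 at 140 — need 400 more.
Vendor M at 210: take 400 of its 700 — requirement met.
Cost = 950×20 + 400×130 + 350×140 + 400×210 = 204000.

204000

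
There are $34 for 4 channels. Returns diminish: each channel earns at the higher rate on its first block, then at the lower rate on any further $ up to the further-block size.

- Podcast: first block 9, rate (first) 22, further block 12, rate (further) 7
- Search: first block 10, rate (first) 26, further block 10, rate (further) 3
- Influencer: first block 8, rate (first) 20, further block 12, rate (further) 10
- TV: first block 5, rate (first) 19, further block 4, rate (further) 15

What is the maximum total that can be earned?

Order all 8 blocks by rate: Search/T1 26 > Podcast/T1 22 > Influencer/T1 20 > TV/T1 19 > TV/T2 15 > Influencer/T2 10 > Podcast/T2 7 > Search/T2 3.
Search/T1 (26): +10 → 24 left.
Podcast T1 at 22: fill all 9 → 15 left.
Fill Influencer T1 block (8 at 20) → 7 left.
TV T1 at 19: fill all 5 → 2 left.
2 remain; put them into TV T2 at 15.
Total = 26×10 + 22×9 + 20×8 + 19×5 + 15×2 = 743.

743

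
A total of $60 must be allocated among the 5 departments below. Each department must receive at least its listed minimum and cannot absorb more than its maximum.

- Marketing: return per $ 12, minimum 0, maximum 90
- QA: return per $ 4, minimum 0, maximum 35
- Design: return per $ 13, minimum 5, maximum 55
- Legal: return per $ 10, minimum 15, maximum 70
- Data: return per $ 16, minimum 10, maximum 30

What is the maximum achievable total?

825

Meeting every minimum uses 0+0+5+15+10 = 30 $, leaving 30.
Order the departments by return per $: Data 16 > Design 13 > Marketing 12 > Legal 10 > QA 4.
Data: +20 to 30 (cap) ; 10 left.
Only 10 left; Design takes them to reach 15.
Total = 13×15 + 10×15 + 16×30 = 825.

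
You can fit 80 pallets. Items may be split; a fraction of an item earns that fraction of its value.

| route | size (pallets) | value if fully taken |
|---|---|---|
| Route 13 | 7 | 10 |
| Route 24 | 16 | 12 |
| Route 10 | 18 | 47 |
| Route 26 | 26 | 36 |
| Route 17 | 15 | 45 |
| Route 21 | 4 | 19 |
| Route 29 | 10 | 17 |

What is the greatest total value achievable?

174

Sort by value density: Route 21 19/4≈4.75, Route 17 45/15≈3, Route 10 47/18≈2.61, Route 29 17/10≈1.7, Route 13 10/7≈1.43, Route 26 36/26≈1.38, Route 24 12/16≈0.75.
Take all of Route 21 (4 pallets, value 19) → 76 pallets left.
All 15 pallets of Route 17 fit (value 45) → 61 remain.
Route 10: take in full, 18 pallets for value 47 → 43 left.
Route 29: take in full, 10 pallets for value 17 → 33 left.
Route 13: take in full, 7 pallets for value 10 → 26 left.
Route 26: take in full, 26 pallets for value 36 → 0 left.
Total value = 174.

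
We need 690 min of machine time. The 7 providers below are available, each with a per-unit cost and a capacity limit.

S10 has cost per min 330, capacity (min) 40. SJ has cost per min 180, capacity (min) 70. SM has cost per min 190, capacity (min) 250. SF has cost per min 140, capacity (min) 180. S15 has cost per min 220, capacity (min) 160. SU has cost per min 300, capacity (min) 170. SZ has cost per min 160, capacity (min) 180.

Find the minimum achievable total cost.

Cheapest first:
Take 180 from SF at 140 — need 510 more.
SZ at 160: take all 180 min — 330 still needed.
SJ at 180: take all 70 min — 260 still needed.
SM (190): use full 250 — 10 min to go.
Take 10 from S15 at 220 to finish.
SU, S10: unused.
Cost = 180×140 + 180×160 + 70×180 + 250×190 + 10×220 = 116300.

116300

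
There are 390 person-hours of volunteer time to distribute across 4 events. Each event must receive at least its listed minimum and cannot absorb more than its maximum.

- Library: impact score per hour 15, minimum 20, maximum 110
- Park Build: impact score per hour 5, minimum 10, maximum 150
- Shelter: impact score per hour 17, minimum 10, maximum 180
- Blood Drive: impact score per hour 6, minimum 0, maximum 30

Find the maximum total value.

5240

Meeting every minimum uses 20+10+10+0 = 40 person-hours, leaving 350.
Highest impact score per hour first: Shelter 17 > Library 15 > Blood Drive 6 > Park Build 5.
Shelter takes 170 more to reach its cap of 180 ; 180 left.
Give Library 90 more to hit its cap of 110 ; 90 left.
Blood Drive takes 30 more to reach its cap of 30 ; 60 left.
Only 60 left; Park Build takes them to reach 70.
Total = 15×110 + 5×70 + 17×180 + 6×30 = 5240.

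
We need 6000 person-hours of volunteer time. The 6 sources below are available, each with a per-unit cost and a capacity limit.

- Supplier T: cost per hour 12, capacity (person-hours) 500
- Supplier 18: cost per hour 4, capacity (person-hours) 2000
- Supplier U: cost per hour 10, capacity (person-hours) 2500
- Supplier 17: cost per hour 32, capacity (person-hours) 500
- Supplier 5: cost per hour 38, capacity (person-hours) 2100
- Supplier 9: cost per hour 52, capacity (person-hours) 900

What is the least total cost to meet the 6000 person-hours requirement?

74000

Cheapest first:
Supplier 18 at 4: take all 2000 person-hours → 4000 still needed.
Supplier U (10): use full 2500 → 1500 person-hours to go.
Take 500 from Supplier T at 12 → need 1000 more.
Supplier 17 (32): use full 500 → 500 person-hours to go.
Supplier 5 (38): take the remaining 500 → done.
Supplier 9: unused.
Cost = 2000×4 + 2500×10 + 500×12 + 500×32 + 500×38 = 74000.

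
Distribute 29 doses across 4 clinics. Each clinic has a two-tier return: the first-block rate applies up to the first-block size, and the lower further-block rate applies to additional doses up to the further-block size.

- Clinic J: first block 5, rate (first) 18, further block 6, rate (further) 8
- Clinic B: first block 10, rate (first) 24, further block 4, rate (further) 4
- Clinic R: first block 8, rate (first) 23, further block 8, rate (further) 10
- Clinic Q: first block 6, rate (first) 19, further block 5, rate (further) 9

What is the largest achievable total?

Treat each block as its own option and order by rate: Clinic B/first 24 > Clinic R/first 23 > Clinic Q/first 19 > Clinic J/first 18 > Clinic R/second 10 > Clinic Q/second 9 > Clinic J/second 8 > Clinic B/second 4.
Clinic B first at 24: fill all 10 ; 19 left.
Fill Clinic R first block (8 at 23) ; 11 left.
Fill Clinic Q first block (6 at 19) ; 5 left.
Fill Clinic J first block (5 at 18) ; 0 left.
Total = 24×10 + 23×8 + 19×6 + 18×5 = 628.

628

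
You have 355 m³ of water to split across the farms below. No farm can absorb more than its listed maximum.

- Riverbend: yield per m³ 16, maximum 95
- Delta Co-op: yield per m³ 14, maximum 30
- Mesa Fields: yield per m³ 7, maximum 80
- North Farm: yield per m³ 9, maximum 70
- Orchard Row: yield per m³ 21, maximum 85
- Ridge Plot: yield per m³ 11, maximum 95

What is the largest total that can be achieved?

Order the farms by yield per m³: Orchard Row 21 > Riverbend 16 > Delta Co-op 14 > Ridge Plot 11 > North Farm 9 > Mesa Fields 7.
Orchard Row: +85 to 85 (cap) → 270 left.
Give Riverbend 95 to hit its cap of 95 → 175 left.
Delta Co-op takes 30 to reach its cap of 30 → 145 left.
Give Ridge Plot 95 to hit its cap of 95 → 50 left.
Only 50 left; North Farm takes them to reach 50.
Total = 16×95 + 14×30 + 9×50 + 21×85 + 11×95 = 5220.

5220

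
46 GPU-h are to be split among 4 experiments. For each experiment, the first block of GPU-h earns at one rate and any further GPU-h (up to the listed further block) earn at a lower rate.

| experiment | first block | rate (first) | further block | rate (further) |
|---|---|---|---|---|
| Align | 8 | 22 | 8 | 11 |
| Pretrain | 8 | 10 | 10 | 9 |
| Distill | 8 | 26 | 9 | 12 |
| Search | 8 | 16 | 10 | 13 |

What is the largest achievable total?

Order all 8 blocks by rate: Distill/first 26 > Align/first 22 > Search/first 16 > Search/second 13 > Distill/second 12 > Align/second 11 > Pretrain/first 10 > Pretrain/second 9.
Distill first at 26: fill all 8 ; 38 left.
Fill Align first block (8 at 22) ; 30 left.
Search/first (16): +8 ; 22 left.
Fill Search second block (10 at 13) ; 12 left.
Distill/second (12): +9 ; 3 left.
Align second at 11: only 3 left, fill 3.
Total = 26×8 + 22×8 + 16×8 + 13×10 + 12×9 + 11×3 = 783.

783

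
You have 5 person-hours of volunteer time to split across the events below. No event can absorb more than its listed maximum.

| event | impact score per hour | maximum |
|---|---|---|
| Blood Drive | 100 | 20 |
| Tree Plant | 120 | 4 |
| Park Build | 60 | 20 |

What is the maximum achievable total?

Highest impact score per hour first: Tree Plant 120 > Blood Drive 100 > Park Build 60.
Give Tree Plant 4 to hit its cap of 4 — 1 left.
Blood Drive: +1 (room for 20) → 1. Pool exhausted.
Total = 100×1 + 120×4 = 580.

580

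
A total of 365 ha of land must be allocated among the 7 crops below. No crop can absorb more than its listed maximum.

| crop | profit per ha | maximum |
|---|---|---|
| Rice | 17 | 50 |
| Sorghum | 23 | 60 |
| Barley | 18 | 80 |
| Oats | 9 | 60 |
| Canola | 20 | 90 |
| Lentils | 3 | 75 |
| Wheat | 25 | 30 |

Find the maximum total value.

6715

Highest profit per ha first: Wheat 25 > Sorghum 23 > Canola 20 > Barley 18 > Rice 17 > Oats 9 > Lentils 3.
Wheat: +30 to 30 (cap) ; 335 left.
Give Sorghum 60 to hit its cap of 60 ; 275 left.
Canola: +90 to 90 (cap) ; 185 left.
Barley: +80 to 80 (cap) ; 105 left.
Give Rice 50 to hit its cap of 50 ; 55 left.
Oats: +55 (room for 60) → 55. Pool exhausted.
Total = 17×50 + 23×60 + 18×80 + 9×55 + 20×90 + 25×30 = 6715.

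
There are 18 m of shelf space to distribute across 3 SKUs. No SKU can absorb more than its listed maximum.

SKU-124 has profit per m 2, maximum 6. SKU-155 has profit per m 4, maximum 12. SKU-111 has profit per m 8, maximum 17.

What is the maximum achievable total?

140

Highest profit per m first: SKU-111 8 > SKU-155 4 > SKU-124 2.
SKU-111 takes 17 to reach its cap of 17 → 1 left.
SKU-155: +1 (room for 12) → 1. Pool exhausted.
Total = 4×1 + 8×17 = 140.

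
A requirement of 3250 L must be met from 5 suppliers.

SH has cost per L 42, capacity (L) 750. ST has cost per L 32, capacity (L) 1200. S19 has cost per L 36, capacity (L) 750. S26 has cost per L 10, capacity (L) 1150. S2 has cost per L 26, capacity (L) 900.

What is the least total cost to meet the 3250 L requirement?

73300

Cheapest first:
S26 (10): use full 1150 → 2100 L to go.
Take 900 from S2 at 26 → need 1200 more.
ST at 32: take all 1200 L → 0 still needed.
S19, SH: unused.
Cost = 1150×10 + 900×26 + 1200×32 = 73300.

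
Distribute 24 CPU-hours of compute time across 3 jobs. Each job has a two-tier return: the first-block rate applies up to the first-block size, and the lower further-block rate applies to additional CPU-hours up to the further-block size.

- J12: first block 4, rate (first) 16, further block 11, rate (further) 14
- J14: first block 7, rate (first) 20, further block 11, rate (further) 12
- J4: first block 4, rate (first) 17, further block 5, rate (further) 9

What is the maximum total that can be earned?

Rank every tier by rate: J14/first 20 > J4/first 17 > J12/first 16 > J12/second 14 > J14/second 12 > J4/second 9.
J14 first at 20: fill all 7 — 17 left.
Fill J4 first block (4 at 17) — 13 left.
J12/first (16): +4 — 9 left.
9 remain; put them into J12 second at 14.
Total = 20×7 + 17×4 + 16×4 + 14×9 = 398.

398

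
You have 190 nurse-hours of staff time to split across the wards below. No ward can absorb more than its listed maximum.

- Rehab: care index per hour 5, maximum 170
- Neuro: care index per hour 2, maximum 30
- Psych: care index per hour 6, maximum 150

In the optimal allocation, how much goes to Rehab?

Rank by care index per hour: Psych 6 > Rehab 5 > Neuro 2.
Give Psych 150 to hit its cap of 150 → 40 left.
Rehab has room for 170 but only 40 remain, so it gets 40.

40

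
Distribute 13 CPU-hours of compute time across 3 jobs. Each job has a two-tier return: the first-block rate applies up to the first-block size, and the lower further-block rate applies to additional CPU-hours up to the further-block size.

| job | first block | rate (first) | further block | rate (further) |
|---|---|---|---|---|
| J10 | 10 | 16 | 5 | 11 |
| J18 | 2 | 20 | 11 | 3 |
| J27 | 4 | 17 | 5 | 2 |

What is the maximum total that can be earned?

220

Treat each block as its own option and order by rate: J18/T1 20 > J27/T1 17 > J10/T1 16 > J10/T2 11 > J18/T2 3 > J27/T2 2.
Fill J18 T1 block (2 at 20) ; 11 left.
Fill J27 T1 block (4 at 17) ; 7 left.
7 remain; put them into J10 T1 at 16.
Total = 20×2 + 17×4 + 16×7 = 220.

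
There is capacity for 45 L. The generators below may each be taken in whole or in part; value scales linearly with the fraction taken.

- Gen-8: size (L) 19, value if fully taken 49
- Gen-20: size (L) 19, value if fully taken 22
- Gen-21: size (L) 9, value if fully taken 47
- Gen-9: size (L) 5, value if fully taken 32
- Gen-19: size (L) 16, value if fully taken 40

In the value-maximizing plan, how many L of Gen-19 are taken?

Rank by value-to-size ratio: Gen-9 32/5≈6.4, Gen-21 47/9≈5.22, Gen-8 49/19≈2.58, Gen-19 40/16≈2.5, Gen-20 22/19≈1.16.
All 5 L of Gen-9 fit (value 32) ; 40 remain.
All 9 L of Gen-21 fit (value 47) ; 31 remain.
All 19 L of Gen-8 fit (value 49) ; 12 remain.
Fill the last 12 L with part of Gen-19: 12/16 of it earns 30.

12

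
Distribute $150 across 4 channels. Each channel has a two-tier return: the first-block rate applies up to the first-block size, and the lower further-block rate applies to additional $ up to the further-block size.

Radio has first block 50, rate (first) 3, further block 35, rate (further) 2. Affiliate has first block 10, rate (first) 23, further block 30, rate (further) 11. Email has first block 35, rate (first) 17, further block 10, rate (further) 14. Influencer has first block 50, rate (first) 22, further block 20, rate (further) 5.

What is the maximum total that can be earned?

2470

Treat each block as its own option and order by rate: Affiliate/T1 23 > Influencer/T1 22 > Email/T1 17 > Email/T2 14 > Affiliate/T2 11 > Influencer/T2 5 > Radio/T1 3 > Radio/T2 2.
Fill Affiliate T1 block (10 at 23) ; 140 left.
Influencer/T1 (22): +50 ; 90 left.
Email T1 at 17: fill all 35 ; 55 left.
Email T2 at 14: fill all 10 ; 45 left.
Affiliate T2 at 11: fill all 30 ; 15 left.
Influencer/T2: +15 of 20 at 5; pool empty.
Total = 23×10 + 22×50 + 17×35 + 14×10 + 11×30 + 5×15 = 2470.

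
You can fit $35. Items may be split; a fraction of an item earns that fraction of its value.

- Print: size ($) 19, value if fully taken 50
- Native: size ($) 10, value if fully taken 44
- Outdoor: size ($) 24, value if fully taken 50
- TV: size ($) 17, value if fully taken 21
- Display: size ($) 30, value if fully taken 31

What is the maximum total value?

Sort by value density: Native 44/10≈4.4, Print 50/19≈2.63, Outdoor 50/24≈2.08, TV 21/17≈1.24, Display 31/30≈1.03.
Native: take in full, 10 $ for value 44 → 25 left.
All 19 $ of Print fit (value 50) → 6 remain.
Fill the last 6 $ with part of Outdoor: 6/24 of it earns 12.5.
Total value = 106.5.

106.5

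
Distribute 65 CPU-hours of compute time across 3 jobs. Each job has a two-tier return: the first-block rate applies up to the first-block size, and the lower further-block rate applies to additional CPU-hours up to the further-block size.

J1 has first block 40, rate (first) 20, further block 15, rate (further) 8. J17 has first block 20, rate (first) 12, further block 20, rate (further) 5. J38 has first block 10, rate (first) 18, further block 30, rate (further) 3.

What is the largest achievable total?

1160

Treat each block as its own option and order by rate: J1/first 20 > J38/first 18 > J17/first 12 > J1/second 8 > J17/second 5 > J38/second 3.
Fill J1 first block (40 at 20) → 25 left.
J38/first (18): +10 → 15 left.
15 remain; put them into J17 first at 12.
Total = 20×40 + 18×10 + 12×15 = 1160.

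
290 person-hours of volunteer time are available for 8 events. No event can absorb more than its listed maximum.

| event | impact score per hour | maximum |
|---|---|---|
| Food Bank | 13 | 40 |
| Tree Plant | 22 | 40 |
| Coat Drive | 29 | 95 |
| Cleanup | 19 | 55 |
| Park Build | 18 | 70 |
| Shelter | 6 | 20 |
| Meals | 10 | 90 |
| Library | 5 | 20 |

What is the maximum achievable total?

6330

Highest impact score per hour first: Coat Drive 29 > Tree Plant 22 > Cleanup 19 > Park Build 18 > Food Bank 13 > Meals 10 > Shelter 6 > Library 5.
Coat Drive: +95 to 95 (cap) ; 195 left.
Tree Plant takes 40 to reach its cap of 40 ; 155 left.
Cleanup takes 55 to reach its cap of 55 ; 100 left.
Park Build: +70 to 70 (cap) ; 30 left.
Food Bank: +30 (room for 40) → 30. Pool exhausted.
Total = 13×30 + 22×40 + 29×95 + 19×55 + 18×70 = 6330.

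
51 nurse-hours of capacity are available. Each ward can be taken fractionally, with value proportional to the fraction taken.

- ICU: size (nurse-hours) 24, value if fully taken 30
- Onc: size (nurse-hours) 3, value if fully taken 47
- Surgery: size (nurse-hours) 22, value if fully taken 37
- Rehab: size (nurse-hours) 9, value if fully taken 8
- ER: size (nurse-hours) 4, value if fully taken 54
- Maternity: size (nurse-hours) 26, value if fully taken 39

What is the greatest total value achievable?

Sort by value density: Onc 47/3≈15.7, ER 54/4≈13.5, Surgery 37/22≈1.68, Maternity 39/26≈1.5, ICU 30/24≈1.25, Rehab 8/9≈0.889.
All 3 nurse-hours of Onc fit (value 47) → 48 remain.
Take all of ER (4 nurse-hours, value 54) → 44 nurse-hours left.
All 22 nurse-hours of Surgery fit (value 37) → 22 remain.
Fill the last 22 nurse-hours with part of Maternity: 22/26 of it earns 33.
Total value = 171.

171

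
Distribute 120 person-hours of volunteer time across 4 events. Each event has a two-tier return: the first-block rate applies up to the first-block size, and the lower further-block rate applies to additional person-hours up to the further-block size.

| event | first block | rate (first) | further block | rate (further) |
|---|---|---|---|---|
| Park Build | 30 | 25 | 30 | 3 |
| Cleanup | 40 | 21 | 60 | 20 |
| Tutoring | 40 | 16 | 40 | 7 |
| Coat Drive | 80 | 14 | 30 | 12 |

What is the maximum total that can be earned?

Rank every tier by rate: Park Build/tier1 25 > Cleanup/tier1 21 > Cleanup/tier2 20 > Tutoring/tier1 16 > Coat Drive/tier1 14 > Coat Drive/tier2 12 > Tutoring/tier2 7 > Park Build/tier2 3.
Fill Park Build tier1 block (30 at 25) ; 90 left.
Fill Cleanup tier1 block (40 at 21) ; 50 left.
Cleanup/tier2: +50 of 60 at 20; pool empty.
Total = 25×30 + 21×40 + 20×50 = 2590.

2590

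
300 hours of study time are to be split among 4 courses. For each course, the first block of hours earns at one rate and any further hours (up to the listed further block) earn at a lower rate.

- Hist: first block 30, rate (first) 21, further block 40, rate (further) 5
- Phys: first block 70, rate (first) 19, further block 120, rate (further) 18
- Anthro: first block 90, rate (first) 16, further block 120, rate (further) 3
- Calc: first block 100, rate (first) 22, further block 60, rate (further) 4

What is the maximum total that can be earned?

Rank every tier by rate: Calc/first 22 > Hist/first 21 > Phys/first 19 > Phys/second 18 > Anthro/first 16 > Hist/second 5 > Calc/second 4 > Anthro/second 3.
Calc first at 22: fill all 100 ; 200 left.
Fill Hist first block (30 at 21) ; 170 left.
Fill Phys first block (70 at 19) ; 100 left.
100 remain; put them into Phys second at 18.
Total = 22×100 + 21×30 + 19×70 + 18×100 = 5960.

5960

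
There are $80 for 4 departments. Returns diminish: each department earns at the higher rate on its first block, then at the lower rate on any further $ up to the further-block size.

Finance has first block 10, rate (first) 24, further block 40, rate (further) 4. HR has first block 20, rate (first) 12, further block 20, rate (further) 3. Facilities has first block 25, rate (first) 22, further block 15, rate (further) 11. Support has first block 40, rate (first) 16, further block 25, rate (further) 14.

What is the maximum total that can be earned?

Order all 8 blocks by rate: Finance/first 24 > Facilities/first 22 > Support/first 16 > Support/second 14 > HR/first 12 > Facilities/second 11 > Finance/second 4 > HR/second 3.
Finance/first (24): +10 → 70 left.
Fill Facilities first block (25 at 22) → 45 left.
Fill Support first block (40 at 16) → 5 left.
Support second at 14: only 5 left, fill 5.
Total = 24×10 + 22×25 + 16×40 + 14×5 = 1500.

1500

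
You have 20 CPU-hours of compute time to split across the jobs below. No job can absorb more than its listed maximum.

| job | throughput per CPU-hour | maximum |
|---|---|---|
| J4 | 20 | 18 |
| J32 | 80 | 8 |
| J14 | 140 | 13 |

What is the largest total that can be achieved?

2380

Highest throughput per CPU-hour first: J14 140 > J32 80 > J4 20.
J14: +13 to 13 (cap) — 7 left.
Only 7 left; J32 takes them to reach 7.
Total = 80×7 + 140×13 = 2380.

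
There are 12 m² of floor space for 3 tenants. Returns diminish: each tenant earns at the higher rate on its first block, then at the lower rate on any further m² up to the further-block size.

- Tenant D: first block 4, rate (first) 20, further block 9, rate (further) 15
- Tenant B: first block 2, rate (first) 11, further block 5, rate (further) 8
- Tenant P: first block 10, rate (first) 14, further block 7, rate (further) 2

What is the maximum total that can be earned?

Rank every tier by rate: Tenant D/T1 20 > Tenant D/T2 15 > Tenant P/T1 14 > Tenant B/T1 11 > Tenant B/T2 8 > Tenant P/T2 2.
Tenant D T1 at 20: fill all 4 → 8 left.
Tenant D T2 at 15: only 8 left, fill 8.
Total = 20×4 + 15×8 = 200.

200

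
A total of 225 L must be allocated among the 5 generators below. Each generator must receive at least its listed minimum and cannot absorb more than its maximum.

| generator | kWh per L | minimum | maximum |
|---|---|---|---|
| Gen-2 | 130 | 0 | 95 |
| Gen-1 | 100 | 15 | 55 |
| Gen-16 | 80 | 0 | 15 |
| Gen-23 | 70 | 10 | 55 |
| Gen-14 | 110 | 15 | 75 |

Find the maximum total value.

Meeting every minimum uses 0+15+0+10+15 = 40 L, leaving 185.
Order the generators by kWh per L: Gen-2 130 > Gen-14 110 > Gen-1 100 > Gen-16 80 > Gen-23 70.
Give Gen-2 95 more to hit its cap of 95 ; 90 left.
Give Gen-14 60 more to hit its cap of 75 ; 30 left.
Only 30 left; Gen-1 takes them to reach 45.
Total = 130×95 + 100×45 + 70×10 + 110×75 = 25800.

25800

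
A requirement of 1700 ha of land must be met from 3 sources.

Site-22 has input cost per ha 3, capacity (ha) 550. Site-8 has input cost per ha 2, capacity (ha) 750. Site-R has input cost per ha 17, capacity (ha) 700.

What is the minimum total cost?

9950

Fill from the cheapest source first.
Site-8 (2): use full 750 — 950 ha to go.
Site-22 (3): use full 550 — 400 ha to go.
Take 400 from Site-R at 17 to finish.
Cost = 750×2 + 550×3 + 400×17 = 9950.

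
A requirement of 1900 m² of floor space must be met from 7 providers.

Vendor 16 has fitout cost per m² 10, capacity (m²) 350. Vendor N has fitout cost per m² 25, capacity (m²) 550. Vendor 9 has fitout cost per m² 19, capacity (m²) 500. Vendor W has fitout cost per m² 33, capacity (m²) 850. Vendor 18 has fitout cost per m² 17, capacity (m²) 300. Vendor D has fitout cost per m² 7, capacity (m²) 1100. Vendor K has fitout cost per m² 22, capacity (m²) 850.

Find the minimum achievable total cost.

Use providers in increasing cost order.
Vendor D at 7: take all 1100 m² ; 800 still needed.
Take 350 from Vendor 16 at 10 ; need 450 more.
Vendor 18 at 17: take all 300 m² ; 150 still needed.
Vendor 9 at 19: take 150 of its 500 ; requirement met.
Vendor K, Vendor N, Vendor W: unused.
Cost = 1100×7 + 350×10 + 300×17 + 150×19 = 19150.

19150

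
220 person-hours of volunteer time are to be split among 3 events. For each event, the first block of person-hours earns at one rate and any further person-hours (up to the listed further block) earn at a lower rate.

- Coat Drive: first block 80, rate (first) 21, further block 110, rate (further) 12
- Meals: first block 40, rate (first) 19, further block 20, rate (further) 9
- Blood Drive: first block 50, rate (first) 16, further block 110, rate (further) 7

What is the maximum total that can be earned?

3840

Order all 6 blocks by rate: Coat Drive/T1 21 > Meals/T1 19 > Blood Drive/T1 16 > Coat Drive/T2 12 > Meals/T2 9 > Blood Drive/T2 7.
Fill Coat Drive T1 block (80 at 21) — 140 left.
Fill Meals T1 block (40 at 19) — 100 left.
Blood Drive/T1 (16): +50 — 50 left.
50 remain; put them into Coat Drive T2 at 12.
Total = 21×80 + 19×40 + 16×50 + 12×50 = 3840.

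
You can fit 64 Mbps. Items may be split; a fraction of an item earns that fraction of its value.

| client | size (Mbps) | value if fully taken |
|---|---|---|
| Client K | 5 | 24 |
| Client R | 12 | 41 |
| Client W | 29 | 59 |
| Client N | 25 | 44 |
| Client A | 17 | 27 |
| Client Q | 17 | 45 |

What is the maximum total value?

Rank by value-to-size ratio: Client K 24/5≈4.8, Client R 41/12≈3.42, Client Q 45/17≈2.65, Client W 59/29≈2.03, Client N 44/25≈1.76, Client A 27/17≈1.59.
Client K: take in full, 5 Mbps for value 24 — 59 left.
All 12 Mbps of Client R fit (value 41) — 47 remain.
Client Q: take in full, 17 Mbps for value 45 — 30 left.
All 29 Mbps of Client W fit (value 59) — 1 remain.
Fill the last 1 Mbps with part of Client N: 1/25 of it earns 1.76.
Total value = 170.76.

170.76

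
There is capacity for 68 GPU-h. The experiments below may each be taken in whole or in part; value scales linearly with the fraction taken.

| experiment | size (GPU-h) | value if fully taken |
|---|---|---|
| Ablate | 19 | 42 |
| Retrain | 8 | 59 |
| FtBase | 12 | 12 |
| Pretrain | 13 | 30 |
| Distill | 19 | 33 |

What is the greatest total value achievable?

Rank by value-to-size ratio: Retrain 59/8≈7.38, Pretrain 30/13≈2.31, Ablate 42/19≈2.21, Distill 33/19≈1.74, FtBase 12/12≈1.
Take all of Retrain (8 GPU-h, value 59) → 60 GPU-h left.
Pretrain: take in full, 13 GPU-h for value 30 → 47 left.
All 19 GPU-h of Ablate fit (value 42) → 28 remain.
Distill: take in full, 19 GPU-h for value 33 → 9 left.
Fill the last 9 GPU-h with part of FtBase: 9/12 of it earns 9.
Total value = 173.

173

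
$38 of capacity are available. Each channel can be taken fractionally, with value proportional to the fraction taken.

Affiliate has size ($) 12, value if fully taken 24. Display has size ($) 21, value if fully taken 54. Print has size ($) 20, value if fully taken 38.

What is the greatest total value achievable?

Sort by value density: Display 54/21≈2.57, Affiliate 24/12≈2, Print 38/20≈1.9.
Take all of Display (21 $, value 54) → 17 $ left.
Take all of Affiliate (12 $, value 24) → 5 $ left.
5 $ left: a 5/20 share of Print gives 38×5/20 = 9.5.
Total value = 87.5.

87.5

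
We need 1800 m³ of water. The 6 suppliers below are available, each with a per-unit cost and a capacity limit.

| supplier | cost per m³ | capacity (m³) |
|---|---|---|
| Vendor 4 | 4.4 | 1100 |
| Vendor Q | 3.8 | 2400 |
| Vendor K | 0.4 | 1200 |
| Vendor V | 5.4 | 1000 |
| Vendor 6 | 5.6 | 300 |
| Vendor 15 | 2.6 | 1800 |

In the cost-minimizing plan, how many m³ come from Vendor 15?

600

Use suppliers in increasing cost order.
Vendor K at 0.4: take all 1200 m³ — 600 still needed.
Vendor 15 (2.6): take the remaining 600 — done.
Vendor Q, Vendor 4, Vendor V, Vendor 6: unused.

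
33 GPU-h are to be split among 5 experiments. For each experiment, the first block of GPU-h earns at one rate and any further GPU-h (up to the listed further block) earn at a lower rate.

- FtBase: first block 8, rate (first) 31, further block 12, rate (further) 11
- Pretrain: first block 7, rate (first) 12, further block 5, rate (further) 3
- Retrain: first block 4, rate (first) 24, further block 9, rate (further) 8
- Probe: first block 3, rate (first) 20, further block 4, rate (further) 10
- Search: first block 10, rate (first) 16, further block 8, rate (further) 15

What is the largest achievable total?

684

Rank every tier by rate: FtBase/tier1 31 > Retrain/tier1 24 > Probe/tier1 20 > Search/tier1 16 > Search/tier2 15 > Pretrain/tier1 12 > FtBase/tier2 11 > Probe/tier2 10 > Retrain/tier2 8 > Pretrain/tier2 3.
FtBase/tier1 (31): +8 — 25 left.
Fill Retrain tier1 block (4 at 24) — 21 left.
Fill Probe tier1 block (3 at 20) — 18 left.
Fill Search tier1 block (10 at 16) — 8 left.
Search tier2 at 15: fill all 8 — 0 left.
Total = 31×8 + 24×4 + 20×3 + 16×10 + 15×8 = 684.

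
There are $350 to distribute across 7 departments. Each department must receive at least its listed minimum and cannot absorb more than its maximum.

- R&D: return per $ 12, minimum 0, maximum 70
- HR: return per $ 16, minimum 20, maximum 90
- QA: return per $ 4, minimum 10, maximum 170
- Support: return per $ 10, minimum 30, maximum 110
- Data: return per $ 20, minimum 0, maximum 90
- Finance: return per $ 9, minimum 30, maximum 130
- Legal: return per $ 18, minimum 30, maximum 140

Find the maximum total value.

Meeting every minimum uses 0+20+10+30+0+30+30 = 120 $, leaving 230.
Order the departments by return per $: Data 20 > Legal 18 > HR 16 > R&D 12 > Support 10 > Finance 9 > QA 4.
Data takes 90 more to reach its cap of 90 ; 140 left.
Legal takes 110 more to reach its cap of 140 ; 30 left.
Only 30 left; HR takes them to reach 50.
Total = 16×50 + 4×10 + 10×30 + 20×90 + 9×30 + 18×140 = 5730.

5730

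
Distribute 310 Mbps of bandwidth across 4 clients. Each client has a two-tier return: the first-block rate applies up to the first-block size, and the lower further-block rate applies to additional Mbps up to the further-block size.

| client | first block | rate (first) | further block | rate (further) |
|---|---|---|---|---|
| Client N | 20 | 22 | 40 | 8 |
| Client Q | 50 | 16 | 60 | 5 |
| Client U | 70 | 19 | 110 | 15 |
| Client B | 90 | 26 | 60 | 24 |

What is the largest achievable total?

Treat each block as its own option and order by rate: Client B/T1 26 > Client B/T2 24 > Client N/T1 22 > Client U/T1 19 > Client Q/T1 16 > Client U/T2 15 > Client N/T2 8 > Client Q/T2 5.
Client B T1 at 26: fill all 90 ; 220 left.
Client B/T2 (24): +60 ; 160 left.
Fill Client N T1 block (20 at 22) ; 140 left.
Client U T1 at 19: fill all 70 ; 70 left.
Client Q T1 at 16: fill all 50 ; 20 left.
Client U/T2: +20 of 110 at 15; pool empty.
Total = 26×90 + 24×60 + 22×20 + 19×70 + 16×50 + 15×20 = 6650.

6650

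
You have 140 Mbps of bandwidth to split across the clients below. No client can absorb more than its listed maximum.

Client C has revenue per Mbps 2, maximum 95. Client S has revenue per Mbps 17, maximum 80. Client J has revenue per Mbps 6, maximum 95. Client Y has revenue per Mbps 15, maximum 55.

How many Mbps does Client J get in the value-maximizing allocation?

Order the clients by revenue per Mbps: Client S 17 > Client Y 15 > Client J 6 > Client C 2.
Client S takes 80 to reach its cap of 80 — 60 left.
Client Y: +55 to 55 (cap) — 5 left.
Client J: +5 (room for 95) → 5. Pool exhausted.

5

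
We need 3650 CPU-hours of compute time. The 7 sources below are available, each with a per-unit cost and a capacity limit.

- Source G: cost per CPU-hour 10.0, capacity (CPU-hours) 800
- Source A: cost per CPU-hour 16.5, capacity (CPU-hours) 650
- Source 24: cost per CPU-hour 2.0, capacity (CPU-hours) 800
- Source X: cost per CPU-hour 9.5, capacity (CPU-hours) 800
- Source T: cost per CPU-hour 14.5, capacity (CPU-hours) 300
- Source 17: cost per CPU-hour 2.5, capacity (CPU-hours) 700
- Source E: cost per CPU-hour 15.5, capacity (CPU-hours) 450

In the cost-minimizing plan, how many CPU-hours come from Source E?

250

Fill from the cheapest source first.
Source 24 at 2.0: take all 800 CPU-hours → 2850 still needed.
Take 700 from Source 17 at 2.5 → need 2150 more.
Source X (9.5): use full 800 → 1350 CPU-hours to go.
Source G at 10.0: take all 800 CPU-hours → 550 still needed.
Take 300 from Source T at 14.5 → need 250 more.
Source E (15.5): take the remaining 250 → done.
Source A: unused.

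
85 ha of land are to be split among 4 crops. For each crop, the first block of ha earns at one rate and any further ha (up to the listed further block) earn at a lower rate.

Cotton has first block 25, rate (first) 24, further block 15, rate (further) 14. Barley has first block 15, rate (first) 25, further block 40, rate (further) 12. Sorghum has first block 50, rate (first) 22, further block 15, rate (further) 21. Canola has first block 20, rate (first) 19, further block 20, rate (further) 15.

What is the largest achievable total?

Order all 8 blocks by rate: Barley/first 25 > Cotton/first 24 > Sorghum/first 22 > Sorghum/second 21 > Canola/first 19 > Canola/second 15 > Cotton/second 14 > Barley/second 12.
Barley first at 25: fill all 15 ; 70 left.
Fill Cotton first block (25 at 24) ; 45 left.
Sorghum first at 22: only 45 left, fill 45.
Total = 25×15 + 24×25 + 22×45 = 1965.

1965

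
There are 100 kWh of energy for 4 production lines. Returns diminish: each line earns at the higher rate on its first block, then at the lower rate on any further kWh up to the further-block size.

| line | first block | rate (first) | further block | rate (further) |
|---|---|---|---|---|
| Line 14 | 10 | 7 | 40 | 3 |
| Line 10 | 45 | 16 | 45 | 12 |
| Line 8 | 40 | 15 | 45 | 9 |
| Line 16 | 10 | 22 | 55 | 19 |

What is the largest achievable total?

Order all 8 blocks by rate: Line 16/tier1 22 > Line 16/tier2 19 > Line 10/tier1 16 > Line 8/tier1 15 > Line 10/tier2 12 > Line 8/tier2 9 > Line 14/tier1 7 > Line 14/tier2 3.
Line 16/tier1 (22): +10 — 90 left.
Line 16 tier2 at 19: fill all 55 — 35 left.
Line 10/tier1: +35 of 45 at 16; pool empty.
Total = 22×10 + 19×55 + 16×35 = 1825.

1825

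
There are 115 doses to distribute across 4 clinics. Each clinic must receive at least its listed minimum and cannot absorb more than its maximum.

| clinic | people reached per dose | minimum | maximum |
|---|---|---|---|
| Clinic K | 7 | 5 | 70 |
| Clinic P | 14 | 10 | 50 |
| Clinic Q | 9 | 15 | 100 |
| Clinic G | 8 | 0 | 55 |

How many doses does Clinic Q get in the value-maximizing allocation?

Meeting every minimum uses 5+10+15+0 = 30 doses, leaving 85.
Rank by people reached per dose: Clinic P 14 > Clinic Q 9 > Clinic G 8 > Clinic K 7.
Clinic P: +40 to 50 (cap) — 45 left.
Clinic Q has room for 85 more but only 45 remain, so it gets 60.

60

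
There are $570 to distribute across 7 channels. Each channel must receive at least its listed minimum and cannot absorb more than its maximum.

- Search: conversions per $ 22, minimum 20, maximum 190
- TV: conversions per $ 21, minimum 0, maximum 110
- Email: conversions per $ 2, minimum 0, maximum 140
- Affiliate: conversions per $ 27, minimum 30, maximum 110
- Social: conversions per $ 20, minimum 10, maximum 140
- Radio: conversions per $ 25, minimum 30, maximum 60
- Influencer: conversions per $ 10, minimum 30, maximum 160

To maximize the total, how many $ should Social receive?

70

Meeting every minimum uses 20+0+0+30+10+30+30 = 120 $, leaving 450.
Highest conversions per $ first: Affiliate 27 > Radio 25 > Search 22 > TV 21 > Social 20 > Influencer 10 > Email 2.
Affiliate: +80 to 110 (cap) ; 370 left.
Give Radio 30 more to hit its cap of 60 ; 340 left.
Search: +170 to 190 (cap) ; 170 left.
TV: +110 to 110 (cap) ; 60 left.
Social: +60 (room for 130) → 70. Pool exhausted.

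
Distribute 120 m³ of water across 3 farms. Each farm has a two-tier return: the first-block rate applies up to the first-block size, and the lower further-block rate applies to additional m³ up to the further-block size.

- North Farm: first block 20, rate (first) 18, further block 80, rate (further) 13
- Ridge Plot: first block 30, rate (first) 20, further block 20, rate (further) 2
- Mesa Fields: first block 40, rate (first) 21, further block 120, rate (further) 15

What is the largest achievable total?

Treat each block as its own option and order by rate: Mesa Fields/T1 21 > Ridge Plot/T1 20 > North Farm/T1 18 > Mesa Fields/T2 15 > North Farm/T2 13 > Ridge Plot/T2 2.
Mesa Fields/T1 (21): +40 ; 80 left.
Ridge Plot T1 at 20: fill all 30 ; 50 left.
North Farm T1 at 18: fill all 20 ; 30 left.
30 remain; put them into Mesa Fields T2 at 15.
Total = 21×40 + 20×30 + 18×20 + 15×30 = 2250.

2250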